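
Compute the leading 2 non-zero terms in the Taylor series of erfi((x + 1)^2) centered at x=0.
4·e·x/√(π) + erfi(1)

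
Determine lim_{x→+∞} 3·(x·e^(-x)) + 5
Evaluate the dominant behaviour as x → +∞; each term tends to a finite value or vanishes.
Limit = 5.

Final answer: 5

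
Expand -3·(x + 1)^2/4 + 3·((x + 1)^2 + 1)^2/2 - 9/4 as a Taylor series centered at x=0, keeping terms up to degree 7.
3·x^4/2 + 6·x^3 + 45·x^2/4 + 21·x/2 + 3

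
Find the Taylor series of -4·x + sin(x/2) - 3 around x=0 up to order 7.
-x^7/645120 + x^5/3840 - x^3/48 - 7·x/2 - 3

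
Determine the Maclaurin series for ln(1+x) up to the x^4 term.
-x^4/4 + x^3/3 - x^2/2 + x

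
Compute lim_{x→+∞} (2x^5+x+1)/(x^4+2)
This is an ∞/∞ indeterminate form as x → +∞.
Divide numerator and denominator by x^5 and let the lower-order terms vanish; the numerator's degree 5 exceeds the denominator's degree 4, so the quotient diverges.
Limit = ∞.

Final answer: ∞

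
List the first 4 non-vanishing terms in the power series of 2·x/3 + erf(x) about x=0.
-x^7/(21·√(π)) + x^5/(5·√(π)) - 2·x^3/(3·√(π)) + x·(2/3 + 2/√(π))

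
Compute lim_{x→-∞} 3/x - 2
Evaluate the dominant behaviour as x → -∞; each term tends to a finite value or vanishes.
Limit = -2.

Final answer: -2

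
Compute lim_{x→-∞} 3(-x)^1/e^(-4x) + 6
The quotient is an ∞/∞ indeterminate form as x → -∞.
Compare growth rates of the dominant terms (exponentials ≫ polynomials ≫ logarithms), or apply L'Hôpital's rule; the quotient → 0.
Adding the constant: 0 + 6 = 6. Limit = 6.

Final answer: 6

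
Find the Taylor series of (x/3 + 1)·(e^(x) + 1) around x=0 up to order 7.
x^7/1512 + x^6/240 + x^5/45 + 7·x^4/72 + x^3/3 + 5·x^2/6 + 5·x/3 + 2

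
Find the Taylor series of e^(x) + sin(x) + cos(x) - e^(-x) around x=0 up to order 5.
x^5/40 + x^4/24 + x^3/6 - x^2/2 + 3·x + 1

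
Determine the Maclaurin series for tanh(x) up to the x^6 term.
2·x^5/15 - x^3/3 + x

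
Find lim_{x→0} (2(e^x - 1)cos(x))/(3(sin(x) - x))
Both numerator and denominator → 0 as x → 0; this is a 0/0 indeterminate form.
Expand each to leading order near x = 0: numerator ~ 2·x, denominator ~ -x^3/2.
The limit of the ratio is -∞.

Final answer: -∞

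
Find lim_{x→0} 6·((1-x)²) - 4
Direct substitution at x = 0 gives 2.

Final answer: 2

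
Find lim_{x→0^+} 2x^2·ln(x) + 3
The product is a 0·∞ indeterminate form at x → 0⁺.
Rewrite the product as 2·ln(x) / x^(-2) and apply L'Hôpital, or use the standard hierarchy x^(-2) ≫ |ln x| as x → 0⁺.
The indeterminate product → 0, so the limit = 3.

Final answer: 3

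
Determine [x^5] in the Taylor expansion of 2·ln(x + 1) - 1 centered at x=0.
Expand to order 5: 2·ln(x + 1) - 1 = 2·x^5/5 - x^4/2 + 2·x^3/3 - x^2 + 2·x - 1 + O(x^6).
The coefficient of x^5 is 2/5.

Final answer: 2/5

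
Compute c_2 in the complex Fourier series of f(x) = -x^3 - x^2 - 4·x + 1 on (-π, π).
Compute the real Fourier coefficients first: a_2 = -1, b_2 = 5/2 + π^2.
Then c_2 = (a_2 − i·b_2)/2 = -1/2 - i·π^2/2 - 5·i/4.

Final answer: -1/2 - i·π^2/2 - 5·i/4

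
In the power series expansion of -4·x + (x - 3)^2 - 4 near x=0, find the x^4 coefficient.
Expand to order 4: -4·x + (x - 3)^2 - 4 = x^2 - 10·x + 5 + O(x^5).
The coefficient of x^4 is 0.

Final answer: 0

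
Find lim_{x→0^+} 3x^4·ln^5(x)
This is a 0·∞ indeterminate form at x → 0⁺.
Rewrite the product as 3·ln^5(x) / x^(-4) and apply L'Hôpital, or use the standard hierarchy x^(-4) ≫ |ln x|^5 as x → 0⁺.
The indeterminate product → 0, so the limit = 0.

Final answer: 0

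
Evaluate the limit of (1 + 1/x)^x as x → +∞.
As x → +∞: this is the defining limit (1 + 1/x)^x → e^1.
Limit = e.

Final answer: e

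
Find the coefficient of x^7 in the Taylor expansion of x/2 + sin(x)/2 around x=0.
Expand to order 7: x/2 + sin(x)/2 = -x^7/10080 + x^5/240 - x^3/12 + x + O(x^8).
The coefficient of x^7 is -1/10080.

Final answer: -1/10080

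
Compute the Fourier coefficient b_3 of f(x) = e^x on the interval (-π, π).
b_3 = (1/π) ∫_{-π}^{π} f(x)·sin(3x) dx.
Evaluate the integral (use parity and integration by parts as needed): b_3 = (-3 + 3·e^(2·π))·e^(-π)/(10·π).

Final answer: (-3 + 3·e^(2·π))·e^(-π)/(10·π)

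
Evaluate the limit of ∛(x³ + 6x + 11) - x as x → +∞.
This is an ∞ − ∞ indeterminate form.
Multiply by (A² + AB + B²)/(A² + AB + B²) where A = ∛(x³+6x + 11), B = x to use A³ − B³ = (A−B)(A²+AB+B²); the x³ terms cancel, leaving (6x + 11)/(A²+AB+B²) with denominator ~ 3x², so the limit is 0.
Limit = 0.

Final answer: 0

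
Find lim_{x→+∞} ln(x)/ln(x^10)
This is an ∞/∞ indeterminate form as x → +∞.
Write ln(x^10) = 10·ln(x), reducing the quotient to 1/10.
Limit = 1/10.

Final answer: 1/10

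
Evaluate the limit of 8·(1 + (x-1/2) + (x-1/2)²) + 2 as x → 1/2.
Direct substitution at x = 1/2 gives 10.

Final answer: 10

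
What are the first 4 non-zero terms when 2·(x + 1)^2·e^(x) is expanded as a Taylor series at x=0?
13·x^3/3 + 7·x^2 + 6·x + 2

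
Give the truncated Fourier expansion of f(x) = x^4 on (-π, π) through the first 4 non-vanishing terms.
(48 - 8·π^2)·cos(x) + (-3 + 2·π^2)·cos(2·x) + (16/27 - 8·π^2/9)·cos(3·x) + π^4/5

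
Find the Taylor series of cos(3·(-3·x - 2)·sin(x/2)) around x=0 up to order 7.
2643·x^7/80 + 7171·x^6/160 + 171·x^5/8 - 51·x^4/8 - 27·x^3/2 - 9·x^2/2 + 1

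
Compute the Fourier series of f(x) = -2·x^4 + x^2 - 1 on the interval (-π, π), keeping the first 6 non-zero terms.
(-100 + 16·π^2)·cos(x) + (7 - 4·π^2)·cos(2·x) + (-44/27 + 16·π^2/9)·cos(3·x) + (5/8 - π^2)·cos(4·x) + (-196/625 + 16·π^2/25)·cos(5·x) - 2·π^4/5 - 1 + π^2/3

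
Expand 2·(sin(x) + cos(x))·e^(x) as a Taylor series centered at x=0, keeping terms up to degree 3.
2·x^2 + 4·x + 2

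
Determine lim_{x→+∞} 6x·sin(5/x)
As x → +∞: let u = 5/x → 0⁺; then 6·x·sin(5/x) = 6·5·sin(u)/u → 6·5·1 = 30.
Limit = 30.

Final answer: 30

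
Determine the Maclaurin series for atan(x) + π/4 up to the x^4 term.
-x^3/3 + x + π/4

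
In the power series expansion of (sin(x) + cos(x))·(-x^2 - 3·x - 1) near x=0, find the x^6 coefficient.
Expand to order 6: (sin(x) + cos(x))·(-x^2 - 3·x - 1) = -47·x^6/720 + x^5/30 + 23·x^4/24 + 2·x^3/3 - 7·x^2/2 - 4·x - 1 + O(x^7).
The coefficient of x^6 is -47/720.

Final answer: -47/720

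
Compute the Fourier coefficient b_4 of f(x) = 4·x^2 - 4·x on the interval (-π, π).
b_4 = (1/π) ∫_{-π}^{π} f(x)·sin(4x) dx.
Evaluate the integral (use parity and integration by parts as needed): b_4 = 2.

Final answer: 2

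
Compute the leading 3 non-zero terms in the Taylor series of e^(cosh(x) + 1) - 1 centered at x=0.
x^4·e^(2)/6 + x^2·e^(2)/2 - 1 + e^(2)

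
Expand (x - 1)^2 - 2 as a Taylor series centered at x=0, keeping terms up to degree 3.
x^2 - 2·x - 1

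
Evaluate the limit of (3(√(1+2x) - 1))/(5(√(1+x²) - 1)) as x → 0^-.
Both numerator and denominator → 0 as x → 0^-; this is a 0/0 indeterminate form.
Expand each to leading order near x = 0: numerator ~ 3·x, denominator ~ 5·x^2/2.
The limit of the ratio is -∞.

Final answer: -∞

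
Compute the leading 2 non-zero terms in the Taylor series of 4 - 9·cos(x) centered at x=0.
9·x^2/2 - 5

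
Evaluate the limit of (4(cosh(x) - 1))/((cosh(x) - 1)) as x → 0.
Both numerator and denominator → 0 as x → 0; this is a 0/0 indeterminate form.
Expand each to leading order near x = 0: numerator ~ 2·x^2, denominator ~ x^2/2.
The limit of the ratio is 4.

Final answer: 4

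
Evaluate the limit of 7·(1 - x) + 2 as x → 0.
Direct substitution at x = 0 gives 9.

Final answer: 9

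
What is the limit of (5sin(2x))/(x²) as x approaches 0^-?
Both numerator and denominator → 0 as x → 0^-; this is a 0/0 indeterminate form.
Expand each to leading order near x = 0: numerator ~ 10·x, denominator ~ x^2.
The limit of the ratio is -∞.

Final answer: -∞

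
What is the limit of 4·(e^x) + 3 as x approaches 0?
Direct substitution at x = 0 gives 7.

Final answer: 7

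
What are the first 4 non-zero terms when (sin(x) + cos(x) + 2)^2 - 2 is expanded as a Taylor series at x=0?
-2·x^3 - 2·x^2 + 6·x + 7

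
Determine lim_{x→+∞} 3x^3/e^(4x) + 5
The quotient is an ∞/∞ indeterminate form as x → +∞.
The exponential denominator e^(4x) dominates the polynomial numerator (e^x ≫ x^3 as x → ∞), so the quotient → 0.
Adding the constant: 0 + 5 = 5. Limit = 5.

Final answer: 5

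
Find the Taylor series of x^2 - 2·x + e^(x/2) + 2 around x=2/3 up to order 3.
10/9 + e^(1/3) + (-2/3 + e^(1/3)/2)·(x - 2/3) + (e^(1/3)/8 + 1)·(x - 2/3)^2 + e^(1/3)·(x - 2/3)^3/48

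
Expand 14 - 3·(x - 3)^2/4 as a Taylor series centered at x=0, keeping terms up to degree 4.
-3·x^2/4 + 9·x/2 + 29/4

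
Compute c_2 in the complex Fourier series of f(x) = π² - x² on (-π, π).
Compute the real Fourier coefficients first: a_2 = -1, b_2 = 0.
Then c_2 = (a_2 − i·b_2)/2 = -1/2.

Final answer: -1/2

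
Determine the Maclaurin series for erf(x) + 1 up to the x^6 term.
x^5/(5·√(π)) - 2·x^3/(3·√(π)) + 2·x/√(π) + 1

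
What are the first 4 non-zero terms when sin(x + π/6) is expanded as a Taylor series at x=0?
-√(3)·x^3/12 - x^2/4 + √(3)·x/2 + 1/2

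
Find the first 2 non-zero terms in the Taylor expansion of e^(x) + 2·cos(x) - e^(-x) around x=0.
2·x + 2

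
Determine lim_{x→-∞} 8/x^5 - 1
Evaluate the dominant behaviour as x → -∞; each term tends to a finite value or vanishes.
Limit = -1.

Final answer: -1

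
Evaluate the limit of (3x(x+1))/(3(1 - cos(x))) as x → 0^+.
Both numerator and denominator → 0 as x → 0^+; this is a 0/0 indeterminate form.
Expand each to leading order near x = 0: numerator ~ 3·x, denominator ~ 3·x^2/2.
The limit of the ratio is ∞.

Final answer: ∞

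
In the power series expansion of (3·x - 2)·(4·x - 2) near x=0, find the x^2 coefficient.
Expand to order 2: (3·x - 2)·(4·x - 2) = 12·x^2 - 14·x + 4 + O(x^3).
The coefficient of x^2 is 12.

Final answer: 12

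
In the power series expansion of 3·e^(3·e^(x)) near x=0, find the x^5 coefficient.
Expand to order 5: 3·e^(3·e^(x)) = 933·x^5·e^(3)/20 + 309·x^4·e^(3)/8 + 57·x^3·e^(3)/2 + 18·x^2·e^(3) + 9·x·e^(3) + 3·e^(3) + O(x^6).
The coefficient of x^5 is 933·e^(3)/20.

Final answer: 933·e^(3)/20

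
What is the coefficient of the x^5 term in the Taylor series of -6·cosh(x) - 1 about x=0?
Expand to order 5: -6·cosh(x) - 1 = -x^4/4 - 3·x^2 - 7 + O(x^6).
The coefficient of x^5 is 0.

Final answer: 0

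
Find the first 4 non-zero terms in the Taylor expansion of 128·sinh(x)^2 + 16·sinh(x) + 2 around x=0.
8·x^3/3 + 128·x^2 + 16·x + 2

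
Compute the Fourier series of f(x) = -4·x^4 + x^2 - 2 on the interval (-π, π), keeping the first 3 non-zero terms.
(-196 + 32·π^2)·cos(x) + (13 - 8·π^2)·cos(2·x) - 4·π^4/5 - 2 + π^2/3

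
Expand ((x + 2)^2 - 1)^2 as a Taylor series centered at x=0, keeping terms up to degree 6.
x^4 + 8·x^3 + 22·x^2 + 24·x + 9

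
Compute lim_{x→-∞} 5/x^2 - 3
Evaluate the dominant behaviour as x → -∞; each term tends to a finite value or vanishes.
Limit = -3.

Final answer: -3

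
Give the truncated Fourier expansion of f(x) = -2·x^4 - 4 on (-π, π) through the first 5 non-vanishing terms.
(-96 + 16·π^2)·cos(x) + (6 - 4·π^2)·cos(2·x) + (-32/27 + 16·π^2/9)·cos(3·x) + (3/8 - π^2)·cos(4·x) - 2·π^4/5 - 4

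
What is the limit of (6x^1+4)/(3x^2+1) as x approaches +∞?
This is an ∞/∞ indeterminate form as x → +∞.
Divide numerator and denominator by x^2 and let the lower-order terms vanish; the numerator's degree 1 is below the denominator's degree 2, so the quotient → 0.
Limit = 0.

Final answer: 0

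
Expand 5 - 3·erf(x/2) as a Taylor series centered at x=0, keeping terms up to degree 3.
x^3/(4·√(π)) - 3·x/√(π) + 5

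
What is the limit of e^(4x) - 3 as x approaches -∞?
Evaluate the dominant behaviour as x → -∞; each term tends to a finite value or vanishes.
Limit = -3.

Final answer: -3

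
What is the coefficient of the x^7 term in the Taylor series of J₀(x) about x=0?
Expand to order 7: J₀(x) = -x^6/2304 + x^4/64 - x^2/4 + 1 + O(x^8).
The coefficient of x^7 is 0.

Final answer: 0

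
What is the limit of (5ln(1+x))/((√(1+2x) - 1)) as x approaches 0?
Both numerator and denominator → 0 as x → 0; this is a 0/0 indeterminate form.
Expand each to leading order near x = 0: numerator ~ 5·x, denominator ~ x.
The limit of the ratio is 5.

Final answer: 5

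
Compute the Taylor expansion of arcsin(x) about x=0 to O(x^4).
x^3/6 + x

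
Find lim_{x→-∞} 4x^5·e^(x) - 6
The product is a 0·∞ indeterminate form at x → -∞.
Rewrite the product as 4x^5 / e^(-x) (an ∞/∞ form) and apply L'Hôpital, or use the standard hierarchy e^(|x|) ≫ |x^5| as x → -∞.
The indeterminate product → 0, so the limit = -6.

Final answer: -6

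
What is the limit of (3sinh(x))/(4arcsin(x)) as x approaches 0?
Both numerator and denominator → 0 as x → 0; this is a 0/0 indeterminate form.
Expand each to leading order near x = 0: numerator ~ 3·x, denominator ~ 4·x.
The limit of the ratio is 3/4.

Final answer: 3/4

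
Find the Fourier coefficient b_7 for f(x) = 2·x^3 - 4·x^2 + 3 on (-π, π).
b_7 = (1/π) ∫_{-π}^{π} f(x)·sin(7x) dx.
Evaluate the integral (use parity and integration by parts as needed): b_7 = -24/343 + 4·π^2/7.

Final answer: -24/343 + 4·π^2/7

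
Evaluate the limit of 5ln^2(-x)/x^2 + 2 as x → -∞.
The quotient is an ∞/∞ indeterminate form as x → -∞.
Compare growth rates of the dominant terms (exponentials ≫ polynomials ≫ logarithms), or apply L'Hôpital's rule; the quotient → 0.
Adding the constant: 0 + 2 = 2. Limit = 2.

Final answer: 2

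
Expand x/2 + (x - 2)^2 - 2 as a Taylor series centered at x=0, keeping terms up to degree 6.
x^2 - 7·x/2 + 2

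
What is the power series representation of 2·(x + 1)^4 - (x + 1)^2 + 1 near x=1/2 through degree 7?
71/8 + 24·(x - 1/2) + 26·(x - 1/2)^2 + 12·(x - 1/2)^3 + 2·(x - 1/2)^4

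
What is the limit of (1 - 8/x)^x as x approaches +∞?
As x → +∞: this is the defining limit (1 - 8/x)^x → e^(-8).
Limit = e^(-8).

Final answer: e^(-8)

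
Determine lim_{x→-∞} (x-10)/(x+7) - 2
Evaluate the dominant behaviour as x → -∞; each term tends to a finite value or vanishes.
Limit = -1.

Final answer: -1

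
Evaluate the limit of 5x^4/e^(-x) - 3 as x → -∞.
The quotient is an ∞/∞ indeterminate form as x → -∞.
Compare growth rates of the dominant terms (exponentials ≫ polynomials ≫ logarithms), or apply L'Hôpital's rule; the quotient → 0.
Adding the constant: 0 - 3 = -3. Limit = -3.

Final answer: -3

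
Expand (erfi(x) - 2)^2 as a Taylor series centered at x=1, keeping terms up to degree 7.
-4·erfi(1) + erfi(1)^2 + 4 + (-8·e + 4·e·erfi(1))·(x - 1)/√(π) + (-8·e·π + 4·√(π)·e^(2) + 4·e·π·erfi(1))·(x - 1)^2/π^(3/2) + (-8·e·π + 4·e·π·erfi(1) + 8·√(π)·e^(2))·(x - 1)^3/π^(3/2) + (-20·e·π + 10·e·π·erfi(1) + 36·√(π)·e^(2))·(x - 1)^4/(3·π^(3/2)) + (-76·e·π + 38·e·π·erfi(1) + 220·√(π)·e^(2))·(x - 1)^5/(15·π^(3/2)) + (-52·e·π + 26·e·π·erfi(1) + 236·√(π)·e^(2))·(x - 1)^6/(15·π^(3/2)) + (-692·e·π + 346·e·π·erfi(1) + 4788·√(π)·e^(2))·(x - 1)^7/(315·π^(3/2))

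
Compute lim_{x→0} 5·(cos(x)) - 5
Direct substitution at x = 0 gives 0.

Final answer: 0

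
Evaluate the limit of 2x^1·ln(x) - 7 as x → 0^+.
The product is a 0·∞ indeterminate form at x → 0⁺.
Rewrite the product as 2·ln(x) / x^(-1) and apply L'Hôpital, or use the standard hierarchy x^(-1) ≫ |ln x| as x → 0⁺.
The indeterminate product → 0, so the limit = -7.

Final answer: -7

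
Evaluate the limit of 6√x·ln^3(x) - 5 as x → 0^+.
The product is a 0·∞ indeterminate form at x → 0⁺.
Rewrite the product as 6·ln^3(x) / x^(-1/2) and apply L'Hôpital, or use the standard hierarchy x^(-1/2) ≫ |ln x|^3 as x → 0⁺.
The indeterminate product → 0, so the limit = -5.

Final answer: -5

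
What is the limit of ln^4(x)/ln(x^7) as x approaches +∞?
This is an ∞/∞ indeterminate form as x → +∞.
Write ln(x^7) = 7·ln(x), reducing the quotient to ln^3(x)/7 → ∞.
Limit = ∞.

Final answer: ∞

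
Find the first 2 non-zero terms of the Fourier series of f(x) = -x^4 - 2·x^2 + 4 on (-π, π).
(-40 + 8·π^2)·cos(x) - π^4/5 - 2·π^2/3 + 4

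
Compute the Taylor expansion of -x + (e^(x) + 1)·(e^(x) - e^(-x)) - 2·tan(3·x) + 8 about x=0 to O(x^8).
-594799·x^7/2520 + 4·x^6/45 - 3871·x^5/60 + 2·x^4/3 - 49·x^3/3 + 2·x^2 - 3·x + 8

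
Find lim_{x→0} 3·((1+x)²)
Direct substitution at x = 0 gives 3.

Final answer: 3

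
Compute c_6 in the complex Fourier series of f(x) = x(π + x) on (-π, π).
Compute the real Fourier coefficients first: a_6 = 1/9, b_6 = -π/3.
Then c_6 = (a_6 − i·b_6)/2 = 1/18 + i·π/6.

Final answer: 1/18 + i·π/6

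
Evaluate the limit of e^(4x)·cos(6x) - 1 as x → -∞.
Evaluate the dominant behaviour as x → -∞; each term tends to a finite value or vanishes.
Limit = -1.

Final answer: -1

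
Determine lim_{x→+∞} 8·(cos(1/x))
Evaluate the dominant behaviour as x → +∞; each term tends to a finite value or vanishes.
Limit = 8.

Final answer: 8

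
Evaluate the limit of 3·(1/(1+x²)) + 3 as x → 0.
Direct substitution at x = 0 gives 6.

Final answer: 6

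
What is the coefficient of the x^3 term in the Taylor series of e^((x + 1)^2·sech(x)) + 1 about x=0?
Expand to order 3: e^((x + 1)^2·sech(x)) + 1 = 4·e·x^3/3 + 5·e·x^2/2 + 2·e·x + 1 + e + O(x^4).
The coefficient of x^3 is 4·e/3.

Final answer: 4·e/3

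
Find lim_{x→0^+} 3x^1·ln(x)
This is a 0·∞ indeterminate form at x → 0⁺.
Rewrite the product as 3·ln(x) / x^(-1) and apply L'Hôpital, or use the standard hierarchy x^(-1) ≫ |ln x| as x → 0⁺.
The indeterminate product → 0, so the limit = 0.

Final answer: 0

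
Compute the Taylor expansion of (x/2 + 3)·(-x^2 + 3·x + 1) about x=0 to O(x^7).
-x^3/2 - 3·x^2/2 + 19·x/2 + 3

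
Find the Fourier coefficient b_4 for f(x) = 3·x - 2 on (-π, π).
b_4 = (1/π) ∫_{-π}^{π} f(x)·sin(4x) dx.
Evaluate the integral (use parity and integration by parts as needed): b_4 = -3/2.

Final answer: -3/2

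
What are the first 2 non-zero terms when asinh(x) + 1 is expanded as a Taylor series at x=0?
x + 1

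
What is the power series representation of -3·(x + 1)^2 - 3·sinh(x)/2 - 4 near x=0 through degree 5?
-x^5/80 - x^3/4 - 3·x^2 - 15·x/2 - 7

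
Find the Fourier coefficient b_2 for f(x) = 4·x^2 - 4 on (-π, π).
b_2 = (1/π) ∫_{-π}^{π} f(x)·sin(2x) dx.
Evaluate the integral (use parity and integration by parts as needed): b_2 = 0.

Final answer: 0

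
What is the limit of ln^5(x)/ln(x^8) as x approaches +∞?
This is an ∞/∞ indeterminate form as x → +∞.
Write ln(x^8) = 8·ln(x), reducing the quotient to ln^4(x)/8 → ∞.
Limit = ∞.

Final answer: ∞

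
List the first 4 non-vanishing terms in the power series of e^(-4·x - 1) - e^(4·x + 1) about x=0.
x^3·(-32·e/3 - 32·e^(-1)/3) + x^2·(-8·e + 8·e^(-1)) + x·(-4·e - 4·e^(-1)) - e + e^(-1)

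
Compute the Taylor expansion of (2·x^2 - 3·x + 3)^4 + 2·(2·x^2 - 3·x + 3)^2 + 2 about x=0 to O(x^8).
-96·x^7 + 312·x^6 - 648·x^5 + 953·x^4 - 996·x^3 + 744·x^2 - 360·x + 101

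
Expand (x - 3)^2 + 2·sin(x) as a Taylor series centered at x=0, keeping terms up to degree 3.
-x^3/3 + x^2 - 4·x + 9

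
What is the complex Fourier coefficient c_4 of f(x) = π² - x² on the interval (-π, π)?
Compute the real Fourier coefficients first: a_4 = -1/4, b_4 = 0.
Then c_4 = (a_4 − i·b_4)/2 = -1/8.

Final answer: -1/8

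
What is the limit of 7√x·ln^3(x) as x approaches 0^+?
This is a 0·∞ indeterminate form at x → 0⁺.
Rewrite the product as 7·ln^3(x) / x^(-1/2) and apply L'Hôpital, or use the standard hierarchy x^(-1/2) ≫ |ln x|^3 as x → 0⁺.
The indeterminate product → 0, so the limit = 0.

Final answer: 0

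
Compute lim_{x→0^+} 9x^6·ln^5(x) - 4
The product is a 0·∞ indeterminate form at x → 0⁺.
Rewrite the product as 9·ln^5(x) / x^(-6) and apply L'Hôpital, or use the standard hierarchy x^(-6) ≫ |ln x|^5 as x → 0⁺.
The indeterminate product → 0, so the limit = -4.

Final answer: -4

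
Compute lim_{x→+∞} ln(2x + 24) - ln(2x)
This is an ∞ − ∞ indeterminate form.
Combine the logarithms: ln(2x+24) − ln(2x) = ln((2x+24)/(2x)) = ln(1 + 24/(2x)) → ln(1) = 0.
Limit = 0.

Final answer: 0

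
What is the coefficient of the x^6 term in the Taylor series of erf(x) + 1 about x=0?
Expand to order 6: erf(x) + 1 = x^5/(5·√(π)) - 2·x^3/(3·√(π)) + 2·x/√(π) + 1 + O(x^7).
The coefficient of x^6 is 0.

Final answer: 0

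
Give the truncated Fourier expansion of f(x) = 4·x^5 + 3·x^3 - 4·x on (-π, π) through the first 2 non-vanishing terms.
(-154·π^2 + 8·π^4 + 916)·sin(x) + (-4·π^4 - 43/2 + 17·π^2)·sin(2·x)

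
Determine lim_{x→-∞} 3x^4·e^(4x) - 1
The product is a 0·∞ indeterminate form at x → -∞.
Rewrite the product as 3x^4 / e^(-4x) (an ∞/∞ form) and apply L'Hôpital, or use the standard hierarchy e^(4|x|) ≫ |x^4| as x → -∞.
The indeterminate product → 0, so the limit = -1.

Final answer: -1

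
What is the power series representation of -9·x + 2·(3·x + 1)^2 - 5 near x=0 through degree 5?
18·x^2 + 3·x - 3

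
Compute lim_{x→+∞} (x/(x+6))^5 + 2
As x → +∞: x/(x+6) = 1/(1 + 6/x) → 1, and the 5th power of a limit-1 base also → 1; with the additive constant, 1 + 2 = 3.
Limit = 3.

Final answer: 3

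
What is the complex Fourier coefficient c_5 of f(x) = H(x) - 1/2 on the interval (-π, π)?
Compute the real Fourier coefficients first: a_5 = 0, b_5 = 2/(5·π).
Then c_5 = (a_5 − i·b_5)/2 = -i/(5·π).

Final answer: -i/(5·π)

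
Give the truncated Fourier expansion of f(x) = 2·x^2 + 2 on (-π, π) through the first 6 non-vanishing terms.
-8·cos(x) + 2·cos(2·x) - 8·cos(3·x)/9 + cos(4·x)/2 - 8·cos(5·x)/25 + 2 + 2·π^2/3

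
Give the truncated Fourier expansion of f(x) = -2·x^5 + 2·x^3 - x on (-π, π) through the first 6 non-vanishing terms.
(-506 - 4·π^4 + 84·π^2)·sin(x) + (-12·π^2 + 19 + 2·π^4)·sin(2·x) + (-4·π^4/3 - 286/81 + 116·π^2/27)·sin(3·x) + (-9·π^2/4 + 43/32 + π^4)·sin(4·x) + (-4·π^4/5 - 466/625 + 36·π^2/25)·sin(5·x) + (-28·π^2/27 + 41/81 + 2·π^4/3)·sin(6·x)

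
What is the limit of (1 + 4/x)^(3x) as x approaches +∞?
As x → +∞: write (1 + 4/x)^(3x) = ((1 + 4/x)^x)^3 → (e^4)^3 = e^12.
Limit = e^(12).

Final answer: e^(12)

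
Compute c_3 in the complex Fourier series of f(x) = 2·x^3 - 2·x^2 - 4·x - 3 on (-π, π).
Compute the real Fourier coefficients first: a_3 = 8/9, b_3 = -32/9 + 4·π^2/3.
Then c_3 = (a_3 − i·b_3)/2 = 4/9 - 2·i·π^2/3 + 16·i/9.

Final answer: 4/9 - 2·i·π^2/3 + 16·i/9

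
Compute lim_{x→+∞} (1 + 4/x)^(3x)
As x → +∞: write (1 + 4/x)^(3x) = ((1 + 4/x)^x)^3 → (e^4)^3 = e^12.
Limit = e^(12).

Final answer: e^(12)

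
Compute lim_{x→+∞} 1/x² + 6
Evaluate the dominant behaviour as x → +∞; each term tends to a finite value or vanishes.
Limit = 6.

Final answer: 6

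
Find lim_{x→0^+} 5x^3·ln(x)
This is a 0·∞ indeterminate form at x → 0⁺.
Rewrite the product as 5·ln(x) / x^(-3) and apply L'Hôpital, or use the standard hierarchy x^(-3) ≫ |ln x| as x → 0⁺.
The indeterminate product → 0, so the limit = 0.

Final answer: 0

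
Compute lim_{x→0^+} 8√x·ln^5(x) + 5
The product is a 0·∞ indeterminate form at x → 0⁺.
Rewrite the product as 8·ln^5(x) / x^(-1/2) and apply L'Hôpital, or use the standard hierarchy x^(-1/2) ≫ |ln x|^5 as x → 0⁺.
The indeterminate product → 0, so the limit = 5.

Final answer: 5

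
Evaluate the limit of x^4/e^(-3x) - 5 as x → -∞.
The quotient is an ∞/∞ indeterminate form as x → -∞.
Compare growth rates of the dominant terms (exponentials ≫ polynomials ≫ logarithms), or apply L'Hôpital's rule; the quotient → 0.
Adding the constant: 0 - 5 = -5. Limit = -5.

Final answer: -5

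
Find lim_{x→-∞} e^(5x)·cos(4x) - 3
Evaluate the dominant behaviour as x → -∞; each term tends to a finite value or vanishes.
Limit = -3.

Final answer: -3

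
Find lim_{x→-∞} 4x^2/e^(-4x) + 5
The quotient is an ∞/∞ indeterminate form as x → -∞.
Compare growth rates of the dominant terms (exponentials ≫ polynomials ≫ logarithms), or apply L'Hôpital's rule; the quotient → 0.
Adding the constant: 0 + 5 = 5. Limit = 5.

Final answer: 5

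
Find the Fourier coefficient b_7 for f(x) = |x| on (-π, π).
b_7 = (1/π) ∫_{-π}^{π} f(x)·sin(7x) dx.
Evaluate the integral (use parity and integration by parts as needed): b_7 = 0.

Final answer: 0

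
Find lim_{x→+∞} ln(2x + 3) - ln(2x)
This is an ∞ − ∞ indeterminate form.
Combine the logarithms: ln(2x+3) − ln(2x) = ln((2x+3)/(2x)) = ln(1 + 3/(2x)) → ln(1) = 0.
Limit = 0.

Final answer: 0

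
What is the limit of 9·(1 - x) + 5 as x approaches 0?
Direct substitution at x = 0 gives 14.

Final answer: 14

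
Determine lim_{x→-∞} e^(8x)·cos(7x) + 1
Evaluate the dominant behaviour as x → -∞; each term tends to a finite value or vanishes.
Limit = 1.

Final answer: 1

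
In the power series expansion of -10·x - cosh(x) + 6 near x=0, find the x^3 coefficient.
Expand to order 3: -10·x - cosh(x) + 6 = -x^2/2 - 10·x + 5 + O(x^4).
The coefficient of x^3 is 0.

Final answer: 0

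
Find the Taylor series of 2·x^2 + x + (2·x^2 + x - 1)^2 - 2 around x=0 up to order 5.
4·x^4 + 4·x^3 - x^2 - x - 1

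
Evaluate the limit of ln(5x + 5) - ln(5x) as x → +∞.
This is an ∞ − ∞ indeterminate form.
Combine the logarithms: ln(5x+5) − ln(5x) = ln((5x+5)/(5x)) = ln(1 + 5/(5x)) → ln(1) = 0.
Limit = 0.

Final answer: 0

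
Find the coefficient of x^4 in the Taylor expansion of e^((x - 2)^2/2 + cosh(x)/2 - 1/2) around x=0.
Expand to order 4: e^((x - 2)^2/2 + cosh(x)/2 - 1/2) = 79·x^4·e^(2)/32 - 17·x^3·e^(2)/6 + 11·x^2·e^(2)/4 - 2·x·e^(2) + e^(2) + O(x^5).
The coefficient of x^4 is 79·e^(2)/32.

Final answer: 79·e^(2)/32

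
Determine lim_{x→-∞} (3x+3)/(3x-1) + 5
Evaluate the dominant behaviour as x → -∞; each term tends to a finite value or vanishes.
Limit = 6.

Final answer: 6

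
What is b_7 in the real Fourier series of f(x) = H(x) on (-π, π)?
b_7 = (1/π) ∫_{-π}^{π} f(x)·sin(7x) dx.
Evaluate the integral (use parity and integration by parts as needed): b_7 = 2/(7·π).

Final answer: 2/(7·π)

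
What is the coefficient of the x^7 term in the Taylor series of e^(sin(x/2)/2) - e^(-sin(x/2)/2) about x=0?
Expand to order 7: e^(sin(x/2)/2) - e^(-sin(x/2)/2) = 179·x^7/5898240 - 23·x^5/61440 - x^3/64 + x/2 + O(x^8).
The coefficient of x^7 is 179/5898240.

Final answer: 179/5898240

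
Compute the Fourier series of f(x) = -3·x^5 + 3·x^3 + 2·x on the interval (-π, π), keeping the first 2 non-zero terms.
(-752 - 6·π^4 + 126·π^2)·sin(x) + (-18·π^2 + 25 + 3·π^4)·sin(2·x)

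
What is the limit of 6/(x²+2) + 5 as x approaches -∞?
Evaluate the dominant behaviour as x → -∞; each term tends to a finite value or vanishes.
Limit = 5.

Final answer: 5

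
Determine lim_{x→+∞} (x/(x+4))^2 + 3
As x → +∞: x/(x+4) = 1/(1 + 4/x) → 1, and the 2nd power of a limit-1 base also → 1; with the additive constant, 1 + 3 = 4.
Limit = 4.

Final answer: 4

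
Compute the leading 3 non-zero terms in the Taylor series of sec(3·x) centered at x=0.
135·x^4/8 + 9·x^2/2 + 1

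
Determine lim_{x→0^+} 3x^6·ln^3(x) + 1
The product is a 0·∞ indeterminate form at x → 0⁺.
Rewrite the product as 3·ln^3(x) / x^(-6) and apply L'Hôpital, or use the standard hierarchy x^(-6) ≫ |ln x|^3 as x → 0⁺.
The indeterminate product → 0, so the limit = 1.

Final answer: 1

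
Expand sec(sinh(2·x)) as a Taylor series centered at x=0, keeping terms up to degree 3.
2·x^2 + 1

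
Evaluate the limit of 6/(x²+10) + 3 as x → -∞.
Evaluate the dominant behaviour as x → -∞; each term tends to a finite value or vanishes.
Limit = 3.

Final answer: 3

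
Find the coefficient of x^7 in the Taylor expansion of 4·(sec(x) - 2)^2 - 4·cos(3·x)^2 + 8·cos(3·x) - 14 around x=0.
Expand to order 7: 4·(sec(x) - 2)^2 - 4·cos(3·x)^2 + 8·cos(3·x) - 14 = 10949·x^6/90 - 245·x^4/3 - 4·x^2 - 6 + O(x^8).
The coefficient of x^7 is 0.

Final answer: 0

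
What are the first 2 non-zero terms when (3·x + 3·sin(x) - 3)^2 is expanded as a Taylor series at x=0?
9 - 36·x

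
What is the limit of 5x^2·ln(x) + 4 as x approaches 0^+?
The product is a 0·∞ indeterminate form at x → 0⁺.
Rewrite the product as 5·ln(x) / x^(-2) and apply L'Hôpital, or use the standard hierarchy x^(-2) ≫ |ln x| as x → 0⁺.
The indeterminate product → 0, so the limit = 4.

Final answer: 4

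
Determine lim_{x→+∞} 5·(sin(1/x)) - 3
Evaluate the dominant behaviour as x → +∞; each term tends to a finite value or vanishes.
Limit = -3.

Final answer: -3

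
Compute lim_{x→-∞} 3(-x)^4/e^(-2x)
This is an ∞/∞ indeterminate form as x → -∞.
Compare growth rates of the dominant terms (exponentials ≫ polynomials ≫ logarithms), or apply L'Hôpital's rule; the quotient → 0.
Limit = 0.

Final answer: 0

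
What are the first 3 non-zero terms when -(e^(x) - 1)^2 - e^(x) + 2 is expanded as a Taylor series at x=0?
-3·x^2/2 - x + 1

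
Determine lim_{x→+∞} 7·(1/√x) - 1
Evaluate the dominant behaviour as x → +∞; each term tends to a finite value or vanishes.
Limit = -1.

Final answer: -1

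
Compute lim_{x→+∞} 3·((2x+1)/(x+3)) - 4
Evaluate the dominant behaviour as x → +∞; each term tends to a finite value or vanishes.
Limit = 2.

Final answer: 2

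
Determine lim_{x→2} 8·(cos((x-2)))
Direct substitution at x = 2 gives 8.

Final answer: 8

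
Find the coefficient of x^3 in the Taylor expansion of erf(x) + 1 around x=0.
Expand to order 3: erf(x) + 1 = -2·x^3/(3·√(π)) + 2·x/√(π) + 1 + O(x^4).
The coefficient of x^3 is -2/(3·√(π)).

Final answer: -2/(3·√(π))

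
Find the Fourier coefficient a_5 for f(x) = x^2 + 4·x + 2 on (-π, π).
a_5 = (1/π) ∫_{-π}^{π} f(x)·cos(5x) dx.
Evaluate the integral (use parity and integration by parts as needed): a_5 = -4/25.

Final answer: -4/25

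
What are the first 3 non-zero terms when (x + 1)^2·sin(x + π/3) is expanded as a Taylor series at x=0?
x^2·(√(3)/4 + 1) + x·(1/2 + √(3)) + √(3)/2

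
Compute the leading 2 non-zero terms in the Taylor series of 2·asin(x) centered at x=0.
x^3/3 + 2·x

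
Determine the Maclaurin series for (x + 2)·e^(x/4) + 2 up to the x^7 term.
x^7/2752512 + 13·x^6/1474560 + 11·x^5/61440 + 3·x^4/1024 + 7·x^3/192 + 5·x^2/16 + 3·x/2 + 4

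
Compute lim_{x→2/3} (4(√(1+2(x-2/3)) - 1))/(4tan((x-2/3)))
Both numerator and denominator → 0 as x → 2/3; this is a 0/0 indeterminate form.
Expand each to leading order near x = 2/3: numerator ~ 4·(x - 2/3), denominator ~ 4·(x - 2/3).
The limit of the ratio is 1.

Final answer: 1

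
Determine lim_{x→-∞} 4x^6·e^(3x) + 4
The product is a 0·∞ indeterminate form at x → -∞.
Rewrite the product as 4x^6 / e^(-3x) (an ∞/∞ form) and apply L'Hôpital, or use the standard hierarchy e^(3|x|) ≫ |x^6| as x → -∞.
The indeterminate product → 0, so the limit = 4.

Final answer: 4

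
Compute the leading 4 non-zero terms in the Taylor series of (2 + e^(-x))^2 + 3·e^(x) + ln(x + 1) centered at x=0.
-7·x^3/6 + 5·x^2 - 2·x + 12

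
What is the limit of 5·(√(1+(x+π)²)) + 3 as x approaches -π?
Direct substitution at x = -π gives 8.

Final answer: 8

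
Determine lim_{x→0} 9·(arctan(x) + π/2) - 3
Direct substitution at x = 0 gives -3 + 9·π/2.

Final answer: -3 + 9·π/2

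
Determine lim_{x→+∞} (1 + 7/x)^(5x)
As x → +∞: write (1 + 7/x)^(5x) = ((1 + 7/x)^x)^5 → (e^7)^5 = e^35.
Limit = e^(35).

Final answer: e^(35)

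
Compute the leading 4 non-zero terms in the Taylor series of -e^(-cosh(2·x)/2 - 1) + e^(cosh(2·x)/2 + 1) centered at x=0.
x^6·(-11·e^(-3/2)/90 + 49·e^(3/2)/90) + x^4·(-e^(-3/2)/6 + 5·e^(3/2)/6) + x^2·(e^(-3/2) + e^(3/2)) - e^(-3/2) + e^(3/2)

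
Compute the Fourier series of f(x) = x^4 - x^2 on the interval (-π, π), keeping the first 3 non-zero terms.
(52 - 8·π^2)·cos(x) + (-4 + 2·π^2)·cos(2·x) - π^2/3 + π^4/5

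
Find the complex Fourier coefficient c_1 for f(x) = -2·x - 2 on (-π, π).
Compute the real Fourier coefficients first: a_1 = 0, b_1 = -4.
Then c_1 = (a_1 − i·b_1)/2 = 2·i.

Final answer: 2·i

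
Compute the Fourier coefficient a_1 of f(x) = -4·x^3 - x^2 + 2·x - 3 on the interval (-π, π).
a_1 = (1/π) ∫_{-π}^{π} f(x)·cos(1x) dx.
Evaluate the integral (use parity and integration by parts as needed): a_1 = 4.

Final answer: 4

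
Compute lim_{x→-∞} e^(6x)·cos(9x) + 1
Evaluate the dominant behaviour as x → -∞; each term tends to a finite value or vanishes.
Limit = 1.

Final answer: 1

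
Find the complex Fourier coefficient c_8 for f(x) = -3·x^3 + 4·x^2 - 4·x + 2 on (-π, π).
Compute the real Fourier coefficients first: a_8 = 1/4, b_8 = 119/128 + 3·π^2/4.
Then c_8 = (a_8 − i·b_8)/2 = 1/8 - 3·i·π^2/8 - 119·i/256.

Final answer: 1/8 - 3·i·π^2/8 - 119·i/256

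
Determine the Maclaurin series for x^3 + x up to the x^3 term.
x^3 + x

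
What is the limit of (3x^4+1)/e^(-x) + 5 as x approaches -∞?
The quotient is an ∞/∞ indeterminate form as x → -∞.
Compare growth rates of the dominant terms (exponentials ≫ polynomials ≫ logarithms), or apply L'Hôpital's rule; the quotient → 0.
Adding the constant: 0 + 5 = 5. Limit = 5.

Final answer: 5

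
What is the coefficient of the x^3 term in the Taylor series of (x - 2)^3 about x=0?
Expand to order 3: (x - 2)^3 = x^3 - 6·x^2 + 12·x - 8 + O(x^4).
The coefficient of x^3 is 1.

Final answer: 1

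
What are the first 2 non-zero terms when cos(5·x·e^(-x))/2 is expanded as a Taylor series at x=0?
1/2 - 25·x^2/4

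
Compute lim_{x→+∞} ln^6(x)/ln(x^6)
This is an ∞/∞ indeterminate form as x → +∞.
Write ln(x^6) = 6·ln(x), reducing the quotient to ln^5(x)/6 → ∞.
Limit = ∞.

Final answer: ∞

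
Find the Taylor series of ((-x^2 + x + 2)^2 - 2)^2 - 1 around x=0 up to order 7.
-4·x^7 - 2·x^6 + 20·x^5 - 3·x^4 - 32·x^3 + 4·x^2 + 16·x + 3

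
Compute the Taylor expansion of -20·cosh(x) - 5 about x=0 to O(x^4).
-10·x^2 - 25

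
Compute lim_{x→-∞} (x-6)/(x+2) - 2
Evaluate the dominant behaviour as x → -∞; each term tends to a finite value or vanishes.
Limit = -1.

Final answer: -1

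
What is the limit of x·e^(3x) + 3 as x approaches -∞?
The product is a 0·∞ indeterminate form at x → -∞.
Rewrite the product as x / e^(-3x) (an ∞/∞ form) and apply L'Hôpital, or use the standard hierarchy e^(3|x|) ≫ |x| as x → -∞.
The indeterminate product → 0, so the limit = 3.

Final answer: 3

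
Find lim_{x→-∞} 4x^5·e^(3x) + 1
The product is a 0·∞ indeterminate form at x → -∞.
Rewrite the product as 4x^5 / e^(-3x) (an ∞/∞ form) and apply L'Hôpital, or use the standard hierarchy e^(3|x|) ≫ |x^5| as x → -∞.
The indeterminate product → 0, so the limit = 1.

Final answer: 1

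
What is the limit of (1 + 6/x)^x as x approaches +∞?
As x → +∞: this is the defining limit (1 + 6/x)^x → e^6.
Limit = e^(6).

Final answer: e^(6)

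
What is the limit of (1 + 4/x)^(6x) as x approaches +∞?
As x → +∞: write (1 + 4/x)^(6x) = ((1 + 4/x)^x)^6 → (e^4)^6 = e^24.
Limit = e^(24).

Final answer: e^(24)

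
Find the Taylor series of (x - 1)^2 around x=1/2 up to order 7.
1/4 - (x - 1/2) + (x - 1/2)^2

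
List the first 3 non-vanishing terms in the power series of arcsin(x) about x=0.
3·x^5/40 + x^3/6 + x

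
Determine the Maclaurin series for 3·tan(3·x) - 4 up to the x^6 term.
486·x^5/5 + 27·x^3 + 9·x - 4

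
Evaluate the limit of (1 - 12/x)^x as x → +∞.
As x → +∞: this is the defining limit (1 - 12/x)^x → e^(-12).
Limit = e^(-12).

Final answer: e^(-12)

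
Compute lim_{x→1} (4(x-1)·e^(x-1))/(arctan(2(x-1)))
Both numerator and denominator → 0 as x → 1; this is a 0/0 indeterminate form.
Expand each to leading order near x = 1: numerator ~ 4·(x - 1), denominator ~ 2·(x - 1).
The limit of the ratio is 2.

Final answer: 2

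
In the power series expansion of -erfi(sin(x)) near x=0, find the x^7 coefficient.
Expand to order 7: -erfi(sin(x)) = 17·x^7/(360·√(π)) + 7·x^5/(60·√(π)) - x^3/(3·√(π)) - 2·x/√(π) + O(x^8).
The coefficient of x^7 is 17/(360·√(π)).

Final answer: 17/(360·√(π))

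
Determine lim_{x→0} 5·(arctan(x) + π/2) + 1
Direct substitution at x = 0 gives 1 + 5·π/2.

Final answer: 1 + 5·π/2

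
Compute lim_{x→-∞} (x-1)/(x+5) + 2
Evaluate the dominant behaviour as x → -∞; each term tends to a finite value or vanishes.
Limit = 3.

Final answer: 3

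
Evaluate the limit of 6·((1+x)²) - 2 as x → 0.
Direct substitution at x = 0 gives 4.

Final answer: 4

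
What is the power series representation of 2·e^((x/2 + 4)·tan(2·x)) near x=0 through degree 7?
369176·x^7/45 + 53581·x^6/15 + 22264·x^5/15 + 1739·x^4/3 + 208·x^3 + 66·x^2 + 16·x + 2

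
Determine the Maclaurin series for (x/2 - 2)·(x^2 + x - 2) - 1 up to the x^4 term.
x^3/2 - 3·x^2/2 - 3·x + 3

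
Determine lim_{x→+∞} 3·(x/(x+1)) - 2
Evaluate the dominant behaviour as x → +∞; each term tends to a finite value or vanishes.
Limit = 1.

Final answer: 1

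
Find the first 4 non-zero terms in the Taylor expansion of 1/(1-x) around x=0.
x^3 + x^2 + x + 1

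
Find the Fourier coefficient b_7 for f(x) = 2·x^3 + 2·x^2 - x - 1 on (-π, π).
b_7 = (1/π) ∫_{-π}^{π} f(x)·sin(7x) dx.
Evaluate the integral (use parity and integration by parts as needed): b_7 = -122/343 + 4·π^2/7.

Final answer: -122/343 + 4·π^2/7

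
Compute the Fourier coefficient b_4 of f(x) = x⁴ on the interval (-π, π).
b_4 = (1/π) ∫_{-π}^{π} f(x)·sin(4x) dx.
Evaluate the integral (use parity and integration by parts as needed): b_4 = 0.

Final answer: 0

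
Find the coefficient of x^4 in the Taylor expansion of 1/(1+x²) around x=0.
Expand to order 4: 1/(1+x²) = x^4 - x^2 + 1 + O(x^5).
The coefficient of x^4 is 1.

Final answer: 1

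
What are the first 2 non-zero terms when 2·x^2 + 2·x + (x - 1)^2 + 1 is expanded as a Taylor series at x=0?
3·x^2 + 2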